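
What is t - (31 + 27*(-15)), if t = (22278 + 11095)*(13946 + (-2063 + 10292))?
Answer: 740046649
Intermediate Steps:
t = 740046275 (t = 33373*(13946 + 8229) = 33373*22175 = 740046275)
t - (31 + 27*(-15)) = 740046275 - (31 + 27*(-15)) = 740046275 - (31 - 405) = 740046275 - 1*(-374) = 740046275 + 374 = 740046649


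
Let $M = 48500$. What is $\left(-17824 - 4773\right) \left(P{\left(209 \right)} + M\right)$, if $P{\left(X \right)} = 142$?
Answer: $-1099163274$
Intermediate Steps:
$\left(-17824 - 4773\right) \left(P{\left(209 \right)} + M\right) = \left(-17824 - 4773\right) \left(142 + 48500\right) = \left(-22597\right) 48642 = -1099163274$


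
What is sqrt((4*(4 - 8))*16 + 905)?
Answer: sqrt(649) ≈ 25.475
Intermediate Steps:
sqrt((4*(4 - 8))*16 + 905) = sqrt((4*(-4))*16 + 905) = sqrt(-16*16 + 905) = sqrt(-256 + 905) = sqrt(649)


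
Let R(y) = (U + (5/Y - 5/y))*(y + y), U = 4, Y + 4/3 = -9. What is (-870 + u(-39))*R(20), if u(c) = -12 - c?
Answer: -3414150/31 ≈ -1.1013e+5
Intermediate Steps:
Y = -31/3 (Y = -4/3 - 9 = -31/3 ≈ -10.333)
R(y) = 2*y*(109/31 - 5/y) (R(y) = (4 + (5/(-31/3) - 5/y))*(y + y) = (4 + (5*(-3/31) - 5/y))*(2*y) = (4 + (-15/31 - 5/y))*(2*y) = (109/31 - 5/y)*(2*y) = 2*y*(109/31 - 5/y))
(-870 + u(-39))*R(20) = (-870 + (-12 - 1*(-39)))*(-10 + (218/31)*20) = (-870 + (-12 + 39))*(-10 + 4360/31) = (-870 + 27)*(4050/31) = -843*4050/31 = -3414150/31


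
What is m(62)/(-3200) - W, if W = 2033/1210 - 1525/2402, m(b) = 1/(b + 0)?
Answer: -30137264041/28831686400 ≈ -1.0453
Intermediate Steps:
m(b) = 1/b
W = 759504/726605 (W = 2033*(1/1210) - 1525*1/2402 = 2033/1210 - 1525/2402 = 759504/726605 ≈ 1.0453)
m(62)/(-3200) - W = 1/(62*(-3200)) - 1*759504/726605 = (1/62)*(-1/3200) - 759504/726605 = -1/198400 - 759504/726605 = -30137264041/28831686400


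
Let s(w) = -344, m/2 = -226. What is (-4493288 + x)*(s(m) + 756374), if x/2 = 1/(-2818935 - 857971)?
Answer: -6245336116383643950/1838453 ≈ -3.3971e+12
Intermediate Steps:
m = -452 (m = 2*(-226) = -452)
x = -1/1838453 (x = 2/(-2818935 - 857971) = 2/(-3676906) = 2*(-1/3676906) = -1/1838453 ≈ -5.4394e-7)
(-4493288 + x)*(s(m) + 756374) = (-4493288 - 1/1838453)*(-344 + 756374) = -8260698803465/1838453*756030 = -6245336116383643950/1838453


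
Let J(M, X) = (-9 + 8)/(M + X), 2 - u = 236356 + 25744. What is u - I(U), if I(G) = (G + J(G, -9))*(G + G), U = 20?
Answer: -2891838/11 ≈ -2.6289e+5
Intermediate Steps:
u = -262098 (u = 2 - (236356 + 25744) = 2 - 1*262100 = 2 - 262100 = -262098)
J(M, X) = -1/(M + X)
I(G) = 2*G*(G - 1/(-9 + G)) (I(G) = (G - 1/(G - 9))*(G + G) = (G - 1/(-9 + G))*(2*G) = 2*G*(G - 1/(-9 + G)))
u - I(U) = -262098 - 2*20*(-1 + 20*(-9 + 20))/(-9 + 20) = -262098 - 2*20*(-1 + 20*11)/11 = -262098 - 2*20*(-1 + 220)/11 = -262098 - 2*20*219/11 = -262098 - 1*8760/11 = -262098 - 8760/11 = -2891838/11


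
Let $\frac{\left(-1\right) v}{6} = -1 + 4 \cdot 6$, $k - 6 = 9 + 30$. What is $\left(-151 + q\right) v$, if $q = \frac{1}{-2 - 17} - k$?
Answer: $\frac{514050}{19} \approx 27055.0$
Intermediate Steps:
$k = 45$ ($k = 6 + \left(9 + 30\right) = 6 + 39 = 45$)
$q = - \frac{856}{19}$ ($q = \frac{1}{-2 - 17} - 45 = \frac{1}{-19} - 45 = - \frac{1}{19} - 45 = - \frac{856}{19} \approx -45.053$)
$v = -138$ ($v = - 6 \left(-1 + 4 \cdot 6\right) = - 6 \left(-1 + 24\right) = \left(-6\right) 23 = -138$)
$\left(-151 + q\right) v = \left(-151 - \frac{856}{19}\right) \left(-138\right) = \left(- \frac{3725}{19}\right) \left(-138\right) = \frac{514050}{19}$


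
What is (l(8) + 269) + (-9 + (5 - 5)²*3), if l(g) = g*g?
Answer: 324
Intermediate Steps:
l(g) = g²
(l(8) + 269) + (-9 + (5 - 5)²*3) = (8² + 269) + (-9 + (5 - 5)²*3) = (64 + 269) + (-9 + 0²*3) = 333 + (-9 + 0*3) = 333 + (-9 + 0) = 333 - 9 = 324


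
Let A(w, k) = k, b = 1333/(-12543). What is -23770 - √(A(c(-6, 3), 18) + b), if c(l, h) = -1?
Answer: -23770 - √2815163463/12543 ≈ -23774.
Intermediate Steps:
b = -1333/12543 (b = 1333*(-1/12543) = -1333/12543 ≈ -0.10627)
-23770 - √(A(c(-6, 3), 18) + b) = -23770 - √(18 - 1333/12543) = -23770 - √(224441/12543) = -23770 - √2815163463/12543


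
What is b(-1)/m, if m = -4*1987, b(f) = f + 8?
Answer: -7/7948 ≈ -0.00088072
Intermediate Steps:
b(f) = 8 + f
m = -7948
b(-1)/m = (8 - 1)/(-7948) = 7*(-1/7948) = -7/7948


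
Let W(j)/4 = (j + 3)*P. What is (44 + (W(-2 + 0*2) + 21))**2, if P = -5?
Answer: 2025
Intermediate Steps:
W(j) = -60 - 20*j (W(j) = 4*((j + 3)*(-5)) = 4*((3 + j)*(-5)) = 4*(-15 - 5*j) = -60 - 20*j)
(44 + (W(-2 + 0*2) + 21))**2 = (44 + ((-60 - 20*(-2 + 0*2)) + 21))**2 = (44 + ((-60 - 20*(-2 + 0)) + 21))**2 = (44 + ((-60 - 20*(-2)) + 21))**2 = (44 + ((-60 + 40) + 21))**2 = (44 + (-20 + 21))**2 = (44 + 1)**2 = 45**2 = 2025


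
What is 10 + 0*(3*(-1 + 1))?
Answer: 10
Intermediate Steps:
10 + 0*(3*(-1 + 1)) = 10 + 0*(3*0) = 10 + 0*0 = 10 + 0 = 10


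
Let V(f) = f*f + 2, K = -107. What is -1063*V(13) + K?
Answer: -181880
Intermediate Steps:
V(f) = 2 + f² (V(f) = f² + 2 = 2 + f²)
-1063*V(13) + K = -1063*(2 + 13²) - 107 = -1063*(2 + 169) - 107 = -1063*171 - 107 = -181773 - 107 = -181880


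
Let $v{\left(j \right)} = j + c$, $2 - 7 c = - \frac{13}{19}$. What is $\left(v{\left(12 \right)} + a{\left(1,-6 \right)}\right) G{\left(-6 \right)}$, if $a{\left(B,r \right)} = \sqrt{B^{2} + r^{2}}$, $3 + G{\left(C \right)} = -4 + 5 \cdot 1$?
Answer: $- \frac{3294}{133} - 2 \sqrt{37} \approx -36.932$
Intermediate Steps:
$c = \frac{51}{133}$ ($c = \frac{2}{7} - \frac{\left(-13\right) \frac{1}{19}}{7} = \frac{2}{7} - - \frac{13}{133} = \frac{2}{7} + \frac{13}{133} = \frac{51}{133} \approx 0.38346$)
$G{\left(C \right)} = -2$ ($G{\left(C \right)} = -3 + \left(-4 + 5 \cdot 1\right) = -3 + \left(-4 + 5\right) = -3 + 1 = -2$)
$v{\left(j \right)} = \frac{51}{133} + j$ ($v{\left(j \right)} = j + \frac{51}{133} = \frac{51}{133} + j$)
$\left(v{\left(12 \right)} + a{\left(1,-6 \right)}\right) G{\left(-6 \right)} = \left(\left(\frac{51}{133} + 12\right) + \sqrt{1^{2} + \left(-6\right)^{2}}\right) \left(-2\right) = \left(\frac{1647}{133} + \sqrt{1 + 36}\right) \left(-2\right) = \left(\frac{1647}{133} + \sqrt{37}\right) \left(-2\right) = - \frac{3294}{133} - 2 \sqrt{37}$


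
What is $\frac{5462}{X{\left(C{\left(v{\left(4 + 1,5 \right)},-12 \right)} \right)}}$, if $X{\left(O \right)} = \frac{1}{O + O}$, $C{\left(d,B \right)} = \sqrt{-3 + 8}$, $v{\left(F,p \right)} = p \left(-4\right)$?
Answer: $10924 \sqrt{5} \approx 24427.0$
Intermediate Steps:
$v{\left(F,p \right)} = - 4 p$
$C{\left(d,B \right)} = \sqrt{5}$
$X{\left(O \right)} = \frac{1}{2 O}$
$\frac{5462}{X{\left(C{\left(v{\left(4 + 1,5 \right)},-12 \right)} \right)}} = \frac{5462}{\frac{1}{2} \frac{1}{\sqrt{5}}} = \frac{5462}{\frac{1}{2} \frac{\sqrt{5}}{5}} = \frac{5462}{\frac{1}{10} \sqrt{5}} = 5462 \cdot 2 \sqrt{5} = 10924 \sqrt{5}$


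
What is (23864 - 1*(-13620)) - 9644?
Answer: 27840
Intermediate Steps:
(23864 - 1*(-13620)) - 9644 = (23864 + 13620) - 9644 = 37484 - 9644 = 27840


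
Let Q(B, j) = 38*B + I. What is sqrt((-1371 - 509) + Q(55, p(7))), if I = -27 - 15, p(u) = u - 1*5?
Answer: 2*sqrt(42) ≈ 12.961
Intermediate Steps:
p(u) = -5 + u (p(u) = u - 5 = -5 + u)
I = -42
Q(B, j) = -42 + 38*B (Q(B, j) = 38*B - 42 = -42 + 38*B)
sqrt((-1371 - 509) + Q(55, p(7))) = sqrt((-1371 - 509) + (-42 + 38*55)) = sqrt(-1880 + (-42 + 2090)) = sqrt(-1880 + 2048) = sqrt(168) = 2*sqrt(42)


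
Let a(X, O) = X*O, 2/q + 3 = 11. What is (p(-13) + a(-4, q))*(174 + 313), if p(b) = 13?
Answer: 5844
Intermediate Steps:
q = ¼ (q = 2/(-3 + 11) = 2/8 = 2*(⅛) = ¼ ≈ 0.25000)
a(X, O) = O*X
(p(-13) + a(-4, q))*(174 + 313) = (13 + (¼)*(-4))*(174 + 313) = (13 - 1)*487 = 12*487 = 5844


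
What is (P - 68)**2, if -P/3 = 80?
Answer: 94864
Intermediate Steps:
P = -240 (P = -3*80 = -240)
(P - 68)**2 = (-240 - 68)**2 = (-308)**2 = 94864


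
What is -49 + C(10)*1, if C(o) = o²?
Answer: 51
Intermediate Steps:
-49 + C(10)*1 = -49 + 10²*1 = -49 + 100*1 = -49 + 100 = 51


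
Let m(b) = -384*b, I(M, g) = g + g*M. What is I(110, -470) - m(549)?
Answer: 158646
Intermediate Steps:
I(M, g) = g + M*g
I(110, -470) - m(549) = -470*(1 + 110) - (-384)*549 = -470*111 - 1*(-210816) = -52170 + 210816 = 158646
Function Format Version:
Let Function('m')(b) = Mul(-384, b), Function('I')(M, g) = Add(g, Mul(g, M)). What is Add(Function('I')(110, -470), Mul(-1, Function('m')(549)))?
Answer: 158646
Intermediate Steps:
Function('I')(M, g) = Add(g, Mul(M, g))
Add(Function('I')(110, -470), Mul(-1, Function('m')(549))) = Add(Mul(-470, Add(1, 110)), Mul(-1, Mul(-384, 549))) = Add(Mul(-470, 111), Mul(-1, -210816)) = Add(-52170, 210816) = 158646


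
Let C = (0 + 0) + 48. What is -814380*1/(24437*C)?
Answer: -9695/13964 ≈ -0.69429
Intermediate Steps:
C = 48 (C = 0 + 48 = 48)
-814380*1/(24437*C) = -814380/(24437*48) = -814380/1172976 = -814380*1/1172976 = -9695/13964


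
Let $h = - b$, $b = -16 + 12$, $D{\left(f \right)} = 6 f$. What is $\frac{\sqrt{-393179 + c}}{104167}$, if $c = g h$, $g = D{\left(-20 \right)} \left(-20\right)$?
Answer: $\frac{i \sqrt{383579}}{104167} \approx 0.0059456 i$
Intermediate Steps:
$b = -4$
$h = 4$ ($h = \left(-1\right) \left(-4\right) = 4$)
$g = 2400$ ($g = 6 \left(-20\right) \left(-20\right) = \left(-120\right) \left(-20\right) = 2400$)
$c = 9600$ ($c = 2400 \cdot 4 = 9600$)
$\frac{\sqrt{-393179 + c}}{104167} = \frac{\sqrt{-393179 + 9600}}{104167} = \sqrt{-383579} \cdot \frac{1}{104167} = i \sqrt{383579} \cdot \frac{1}{104167} = \frac{i \sqrt{383579}}{104167}$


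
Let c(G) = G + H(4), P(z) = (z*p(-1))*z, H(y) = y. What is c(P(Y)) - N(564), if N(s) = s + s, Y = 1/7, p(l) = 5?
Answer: -55071/49 ≈ -1123.9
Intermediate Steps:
Y = 1/7 ≈ 0.14286
P(z) = 5*z**2 (P(z) = (z*5)*z = (5*z)*z = 5*z**2)
N(s) = 2*s
c(G) = 4 + G (c(G) = G + 4 = 4 + G)
c(P(Y)) - N(564) = (4 + 5*(1/7)**2) - 2*564 = (4 + 5*(1/49)) - 1*1128 = (4 + 5/49) - 1128 = 201/49 - 1128 = -55071/49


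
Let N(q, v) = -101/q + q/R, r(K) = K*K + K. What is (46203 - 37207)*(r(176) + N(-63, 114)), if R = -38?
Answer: 335486456110/1197 ≈ 2.8027e+8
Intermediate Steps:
r(K) = K + K**2 (r(K) = K**2 + K = K + K**2)
N(q, v) = -101/q - q/38 (N(q, v) = -101/q + q/(-38) = -101/q + q*(-1/38) = -101/q - q/38)
(46203 - 37207)*(r(176) + N(-63, 114)) = (46203 - 37207)*(176*(1 + 176) + (-101/(-63) - 1/38*(-63))) = 8996*(176*177 + (-101*(-1/63) + 63/38)) = 8996*(31152 + (101/63 + 63/38)) = 8996*(31152 + 7807/2394) = 8996*(74585695/2394) = 335486456110/1197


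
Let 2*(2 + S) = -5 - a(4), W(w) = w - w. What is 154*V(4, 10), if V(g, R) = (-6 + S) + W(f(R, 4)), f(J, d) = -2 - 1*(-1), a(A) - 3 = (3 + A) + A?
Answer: -2695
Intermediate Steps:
a(A) = 6 + 2*A (a(A) = 3 + ((3 + A) + A) = 3 + (3 + 2*A) = 6 + 2*A)
f(J, d) = -1 (f(J, d) = -2 + 1 = -1)
W(w) = 0
S = -23/2 (S = -2 + (-5 - (6 + 2*4))/2 = -2 + (-5 - (6 + 8))/2 = -2 + (-5 - 1*14)/2 = -2 + (-5 - 14)/2 = -2 + (1/2)*(-19) = -2 - 19/2 = -23/2 ≈ -11.500)
V(g, R) = -35/2 (V(g, R) = (-6 - 23/2) + 0 = -35/2 + 0 = -35/2)
154*V(4, 10) = 154*(-35/2) = -2695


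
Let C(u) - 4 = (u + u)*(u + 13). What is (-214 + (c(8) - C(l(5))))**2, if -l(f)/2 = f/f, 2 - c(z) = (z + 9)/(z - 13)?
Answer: 710649/25 ≈ 28426.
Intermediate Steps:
c(z) = 2 - (9 + z)/(-13 + z) (c(z) = 2 - (z + 9)/(z - 13) = 2 - (9 + z)/(-13 + z))
l(f) = -2 (l(f) = -2*f/f = -2*1 = -2)
C(u) = 4 + 2*u*(13 + u) (C(u) = 4 + (u + u)*(u + 13) = 4 + (2*u)*(13 + u) = 4 + 2*u*(13 + u))
(-214 + (c(8) - C(l(5))))**2 = (-214 + ((-35 + 8)/(-13 + 8) - (4 + 2*(-2)**2 + 26*(-2))))**2 = (-214 + (-27/(-5) - (4 + 2*4 - 52)))**2 = (-214 + (-1/5*(-27) - (4 + 8 - 52)))**2 = (-214 + (27/5 - 1*(-40)))**2 = (-214 + (27/5 + 40))**2 = (-214 + 227/5)**2 = (-843/5)**2 = 710649/25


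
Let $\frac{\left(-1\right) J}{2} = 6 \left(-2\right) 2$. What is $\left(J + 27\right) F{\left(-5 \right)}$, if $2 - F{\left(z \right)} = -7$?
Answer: $675$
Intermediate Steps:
$F{\left(z \right)} = 9$ ($F{\left(z \right)} = 2 - -7 = 2 + 7 = 9$)
$J = 48$ ($J = - 2 \cdot 6 \left(-2\right) 2 = - 2 \left(\left(-12\right) 2\right) = \left(-2\right) \left(-24\right) = 48$)
$\left(J + 27\right) F{\left(-5 \right)} = \left(48 + 27\right) 9 = 75 \cdot 9 = 675$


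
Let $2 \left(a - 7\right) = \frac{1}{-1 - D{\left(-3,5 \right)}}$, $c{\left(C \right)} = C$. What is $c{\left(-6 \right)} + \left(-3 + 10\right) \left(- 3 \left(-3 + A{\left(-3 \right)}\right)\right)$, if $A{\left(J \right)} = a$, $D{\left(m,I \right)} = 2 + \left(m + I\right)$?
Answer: $- \frac{879}{10} \approx -87.9$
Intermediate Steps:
$D{\left(m,I \right)} = 2 + I + m$ ($D{\left(m,I \right)} = 2 + \left(I + m\right) = 2 + I + m$)
$a = \frac{69}{10}$ ($a = 7 + \frac{1}{2 \left(-1 - \left(2 + 5 - 3\right)\right)} = 7 + \frac{1}{2 \left(-1 - 4\right)} = 7 + \frac{1}{2 \left(-5\right)} = 7 + \frac{1}{2} \left(- \frac{1}{5}\right) = 7 - \frac{1}{10} = \frac{69}{10} \approx 6.9$)
$A{\left(J \right)} = \frac{69}{10}$
$c{\left(-6 \right)} + \left(-3 + 10\right) \left(- 3 \left(-3 + A{\left(-3 \right)}\right)\right) = -6 + \left(-3 + 10\right) \left(- 3 \left(-3 + \frac{69}{10}\right)\right) = -6 + 7 \left(\left(-3\right) \frac{39}{10}\right) = -6 + 7 \left(- \frac{117}{10}\right) = -6 - \frac{819}{10} = - \frac{879}{10}$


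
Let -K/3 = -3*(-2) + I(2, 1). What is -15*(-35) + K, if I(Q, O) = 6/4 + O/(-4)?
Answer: 2013/4 ≈ 503.25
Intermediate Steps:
I(Q, O) = 3/2 - O/4 (I(Q, O) = 6*(¼) + O*(-¼) = 3/2 - O/4)
K = -87/4 (K = -3*(-3*(-2) + (3/2 - ¼*1)) = -3*(6 + (3/2 - ¼)) = -3*(6 + 5/4) = -3*29/4 = -87/4 ≈ -21.750)
-15*(-35) + K = -15*(-35) - 87/4 = 525 - 87/4 = 2013/4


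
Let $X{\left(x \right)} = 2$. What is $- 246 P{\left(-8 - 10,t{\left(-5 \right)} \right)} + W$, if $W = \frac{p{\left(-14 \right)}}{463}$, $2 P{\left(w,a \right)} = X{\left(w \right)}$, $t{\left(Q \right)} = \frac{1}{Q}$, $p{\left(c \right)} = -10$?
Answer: $- \frac{113908}{463} \approx -246.02$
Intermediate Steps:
$P{\left(w,a \right)} = 1$ ($P{\left(w,a \right)} = \frac{1}{2} \cdot 2 = 1$)
$W = - \frac{10}{463} \approx -0.021598$
$- 246 P{\left(-8 - 10,t{\left(-5 \right)} \right)} + W = \left(-246\right) 1 - \frac{10}{463} = -246 - \frac{10}{463} = - \frac{113908}{463}$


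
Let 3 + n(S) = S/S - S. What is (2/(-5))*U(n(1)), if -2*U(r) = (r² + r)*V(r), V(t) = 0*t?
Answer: 0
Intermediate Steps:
V(t) = 0
n(S) = -2 - S (n(S) = -3 + (S/S - S) = -3 + (1 - S) = -2 - S)
U(r) = 0 (U(r) = -(r² + r)*0/2 = -(r + r²)*0/2 = -½*0 = 0)
(2/(-5))*U(n(1)) = (2/(-5))*0 = (2*(-⅕))*0 = -⅖*0 = 0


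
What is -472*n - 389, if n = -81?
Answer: 37843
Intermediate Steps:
-472*n - 389 = -472*(-81) - 389 = 38232 - 389 = 37843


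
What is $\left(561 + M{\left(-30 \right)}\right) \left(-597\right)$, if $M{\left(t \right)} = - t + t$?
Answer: $-334917$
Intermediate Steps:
$M{\left(t \right)} = 0$
$\left(561 + M{\left(-30 \right)}\right) \left(-597\right) = \left(561 + 0\right) \left(-597\right) = 561 \left(-597\right) = -334917$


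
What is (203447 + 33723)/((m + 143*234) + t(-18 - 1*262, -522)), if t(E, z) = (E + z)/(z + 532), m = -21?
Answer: 592925/83402 ≈ 7.1092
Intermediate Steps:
t(E, z) = (E + z)/(532 + z)
(203447 + 33723)/((m + 143*234) + t(-18 - 1*262, -522)) = (203447 + 33723)/((-21 + 143*234) + ((-18 - 1*262) - 522)/(532 - 522)) = 237170/((-21 + 33462) + ((-18 - 262) - 522)/10) = 237170/(33441 + (-280 - 522)/10) = 237170/(33441 + (⅒)*(-802)) = 237170/(33441 - 401/5) = 237170/(166804/5) = 237170*(5/166804) = 592925/83402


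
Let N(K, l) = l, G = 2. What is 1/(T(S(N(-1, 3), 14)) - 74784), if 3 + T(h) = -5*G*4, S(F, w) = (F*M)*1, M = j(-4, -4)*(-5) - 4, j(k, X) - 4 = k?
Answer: -1/74827 ≈ -1.3364e-5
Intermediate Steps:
j(k, X) = 4 + k
M = -4 (M = (4 - 4)*(-5) - 4 = 0*(-5) - 4 = 0 - 4 = -4)
S(F, w) = -4*F (S(F, w) = (F*(-4))*1 = -4*F*1 = -4*F)
T(h) = -43 (T(h) = -3 - 5*2*4 = -3 - 10*4 = -3 - 40 = -43)
1/(T(S(N(-1, 3), 14)) - 74784) = 1/(-43 - 74784) = 1/(-74827) = -1/74827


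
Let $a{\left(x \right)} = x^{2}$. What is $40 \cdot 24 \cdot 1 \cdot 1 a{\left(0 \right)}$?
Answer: $0$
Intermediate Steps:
$40 \cdot 24 \cdot 1 \cdot 1 a{\left(0 \right)} = 40 \cdot 24 \cdot 1 \cdot 1 \cdot 0^{2} = 960 \cdot 1 \cdot 0 = 960 \cdot 0 = 0$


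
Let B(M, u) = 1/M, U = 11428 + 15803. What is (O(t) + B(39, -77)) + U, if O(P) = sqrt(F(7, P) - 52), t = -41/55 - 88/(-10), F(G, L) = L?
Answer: 1062010/39 + I*sqrt(132935)/55 ≈ 27231.0 + 6.6291*I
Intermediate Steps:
U = 27231
t = 443/55 (t = -41*1/55 - 88*(-1/10) = -41/55 + 44/5 = 443/55 ≈ 8.0546)
O(P) = sqrt(-52 + P) (O(P) = sqrt(P - 52) = sqrt(-52 + P))
(O(t) + B(39, -77)) + U = (sqrt(-52 + 443/55) + 1/39) + 27231 = (sqrt(-2417/55) + 1/39) + 27231 = (I*sqrt(132935)/55 + 1/39) + 27231 = (1/39 + I*sqrt(132935)/55) + 27231 = 1062010/39 + I*sqrt(132935)/55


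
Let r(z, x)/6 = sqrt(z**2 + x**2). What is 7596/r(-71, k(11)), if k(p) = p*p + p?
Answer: 1266*sqrt(22465)/22465 ≈ 8.4466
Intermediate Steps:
k(p) = p + p**2 (k(p) = p**2 + p = p + p**2)
r(z, x) = 6*sqrt(x**2 + z**2) (r(z, x) = 6*sqrt(z**2 + x**2) = 6*sqrt(x**2 + z**2))
7596/r(-71, k(11)) = 7596/((6*sqrt((11*(1 + 11))**2 + (-71)**2))) = 7596/((6*sqrt((11*12)**2 + 5041))) = 7596/((6*sqrt(132**2 + 5041))) = 7596/((6*sqrt(17424 + 5041))) = 7596/((6*sqrt(22465))) = 7596*(sqrt(22465)/134790) = 1266*sqrt(22465)/22465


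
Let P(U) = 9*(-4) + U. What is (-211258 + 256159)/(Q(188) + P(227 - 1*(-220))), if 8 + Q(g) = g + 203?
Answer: 44901/794 ≈ 56.550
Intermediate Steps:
P(U) = -36 + U
Q(g) = 195 + g (Q(g) = -8 + (g + 203) = -8 + (203 + g) = 195 + g)
(-211258 + 256159)/(Q(188) + P(227 - 1*(-220))) = (-211258 + 256159)/((195 + 188) + (-36 + (227 - 1*(-220)))) = 44901/(383 + (-36 + (227 + 220))) = 44901/(383 + (-36 + 447)) = 44901/(383 + 411) = 44901/794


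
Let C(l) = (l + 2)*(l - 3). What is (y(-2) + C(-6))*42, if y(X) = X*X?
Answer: 1680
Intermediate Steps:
y(X) = X²
C(l) = (-3 + l)*(2 + l) (C(l) = (2 + l)*(-3 + l) = (-3 + l)*(2 + l))
(y(-2) + C(-6))*42 = ((-2)² + (-6 + (-6)² - 1*(-6)))*42 = (4 + (-6 + 36 + 6))*42 = (4 + 36)*42 = 40*42 = 1680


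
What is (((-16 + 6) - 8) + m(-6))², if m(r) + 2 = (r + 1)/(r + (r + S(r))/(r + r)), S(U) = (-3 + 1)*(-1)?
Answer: 105625/289 ≈ 365.48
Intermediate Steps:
S(U) = 2 (S(U) = -2*(-1) = 2)
m(r) = -2 + (1 + r)/(r + (2 + r)/(2*r)) (m(r) = -2 + (r + 1)/(r + (r + 2)/(r + r)) = -2 + (1 + r)/(r + (2 + r)/((2*r))) = -2 + (1 + r)/(r + (2 + r)*(1/(2*r))) = -2 + (1 + r)/(r + (2 + r)/(2*r)))
(((-16 + 6) - 8) + m(-6))² = (((-16 + 6) - 8) + 2*(-2 - 1*(-6)²)/(2 - 6 + 2*(-6)²))² = ((-10 - 8) + 2*(-2 - 1*36)/(2 - 6 + 2*36))² = (-18 + 2*(-2 - 36)/(2 - 6 + 72))² = (-18 + 2*(-38)/68)² = (-18 + 2*(1/68)*(-38))² = (-18 - 19/17)² = (-325/17)² = 105625/289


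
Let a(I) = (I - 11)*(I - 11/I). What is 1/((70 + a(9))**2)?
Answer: 81/240100 ≈ 0.00033736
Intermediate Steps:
a(I) = (-11 + I)*(I - 11/I)
1/((70 + a(9))**2) = 1/((70 + (-11 + 9**2 - 11*9 + 121/9))**2) = 1/((70 + (-11 + 81 - 99 + 121*(1/9)))**2) = 1/((70 + (-11 + 81 - 99 + 121/9))**2) = 1/((70 - 140/9)**2) = 1/((490/9)**2) = 1/(240100/81) = 81/240100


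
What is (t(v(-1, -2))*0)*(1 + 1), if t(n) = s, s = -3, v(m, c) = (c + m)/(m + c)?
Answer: 0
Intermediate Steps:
v(m, c) = 1 (v(m, c) = (c + m)/(c + m) = 1)
t(n) = -3
(t(v(-1, -2))*0)*(1 + 1) = (-3*0)*(1 + 1) = 0*2 = 0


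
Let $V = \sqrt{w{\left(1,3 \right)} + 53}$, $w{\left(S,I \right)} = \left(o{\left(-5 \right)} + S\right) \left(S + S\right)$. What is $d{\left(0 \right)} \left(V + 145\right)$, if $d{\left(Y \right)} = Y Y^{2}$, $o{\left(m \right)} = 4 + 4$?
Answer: $0$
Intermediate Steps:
$o{\left(m \right)} = 8$
$d{\left(Y \right)} = Y^{3}$
$w{\left(S,I \right)} = 2 S \left(8 + S\right)$ ($w{\left(S,I \right)} = \left(8 + S\right) \left(S + S\right) = \left(8 + S\right) 2 S = 2 S \left(8 + S\right)$)
$V = \sqrt{71}$ ($V = \sqrt{2 \cdot 1 \left(8 + 1\right) + 53} = \sqrt{2 \cdot 1 \cdot 9 + 53} = \sqrt{18 + 53} = \sqrt{71} \approx 8.4261$)
$d{\left(0 \right)} \left(V + 145\right) = 0^{3} \left(\sqrt{71} + 145\right) = 0 \left(145 + \sqrt{71}\right) = 0$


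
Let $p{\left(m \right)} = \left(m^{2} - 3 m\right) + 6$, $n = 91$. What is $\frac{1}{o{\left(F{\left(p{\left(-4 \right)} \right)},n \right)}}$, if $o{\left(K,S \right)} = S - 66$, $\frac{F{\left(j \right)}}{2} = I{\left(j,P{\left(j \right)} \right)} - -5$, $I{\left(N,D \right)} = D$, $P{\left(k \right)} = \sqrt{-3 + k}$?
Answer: $\frac{1}{25} \approx 0.04$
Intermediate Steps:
$p{\left(m \right)} = 6 + m^{2} - 3 m$
$F{\left(j \right)} = 10 + 2 \sqrt{-3 + j}$ ($F{\left(j \right)} = 2 \left(\sqrt{-3 + j} - -5\right) = 2 \left(\sqrt{-3 + j} + 5\right) = 2 \left(5 + \sqrt{-3 + j}\right) = 10 + 2 \sqrt{-3 + j}$)
$o{\left(K,S \right)} = -66 + S$
$\frac{1}{o{\left(F{\left(p{\left(-4 \right)} \right)},n \right)}} = \frac{1}{-66 + 91} = \frac{1}{25}$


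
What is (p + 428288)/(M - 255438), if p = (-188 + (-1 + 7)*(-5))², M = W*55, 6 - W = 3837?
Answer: -158604/155381 ≈ -1.0207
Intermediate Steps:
W = -3831 (W = 6 - 1*3837 = 6 - 3837 = -3831)
M = -210705 (M = -3831*55 = -210705)
p = 47524 (p = (-188 + 6*(-5))² = (-188 - 30)² = (-218)² = 47524)
(p + 428288)/(M - 255438) = (47524 + 428288)/(-210705 - 255438) = 475812/(-466143) = 475812*(-1/466143) = -158604/155381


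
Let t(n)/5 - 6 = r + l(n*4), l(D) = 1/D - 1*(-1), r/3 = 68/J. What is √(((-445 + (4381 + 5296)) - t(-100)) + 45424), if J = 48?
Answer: √21839905/20 ≈ 233.67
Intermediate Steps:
r = 17/4 (r = 3*(68/48) = 3*(68*(1/48)) = 3*(17/12) = 17/4 ≈ 4.2500)
l(D) = 1 + 1/D (l(D) = 1/D + 1 = 1 + 1/D)
t(n) = 205/4 + 5*(1 + 4*n)/(4*n) (t(n) = 30 + 5*(17/4 + (1 + n*4)/((n*4))) = 30 + 5*(17/4 + (1 + 4*n)/((4*n))) = 30 + 5*(17/4 + (1/(4*n))*(1 + 4*n)) = 30 + 5*(17/4 + (1 + 4*n)/(4*n)) = 30 + (85/4 + 5*(1 + 4*n)/(4*n)) = 205/4 + 5*(1 + 4*n)/(4*n))
√(((-445 + (4381 + 5296)) - t(-100)) + 45424) = √(((-445 + (4381 + 5296)) - 5*(1 + 45*(-100))/(4*(-100))) + 45424) = √(((-445 + 9677) - 5*(-1)*(1 - 4500)/(4*100)) + 45424) = √((9232 - 5*(-1)*(-4499)/(4*100)) + 45424) = √((9232 - 1*4499/80) + 45424) = √((9232 - 4499/80) + 45424) = √(734061/80 + 45424) = √(4367981/80) = √21839905/20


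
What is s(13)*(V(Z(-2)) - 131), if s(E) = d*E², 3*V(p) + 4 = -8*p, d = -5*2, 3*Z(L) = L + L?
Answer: 1958710/9 ≈ 2.1763e+5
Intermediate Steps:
Z(L) = 2*L/3 (Z(L) = (L + L)/3 = (2*L)/3 = 2*L/3)
d = -10
V(p) = -4/3 - 8*p/3 (V(p) = -4/3 + (-8*p)/3 = -4/3 - 8*p/3)
s(E) = -10*E²
s(13)*(V(Z(-2)) - 131) = (-10*13²)*((-4/3 - 16*(-2)/9) - 131) = (-10*169)*((-4/3 - 8/3*(-4/3)) - 131) = -1690*((-4/3 + 32/9) - 131) = -1690*(20/9 - 131) = -1690*(-1159/9) = 1958710/9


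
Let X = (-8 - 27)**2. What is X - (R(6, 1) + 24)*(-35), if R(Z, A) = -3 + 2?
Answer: 2030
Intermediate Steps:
R(Z, A) = -1
X = 1225 (X = (-35)**2 = 1225)
X - (R(6, 1) + 24)*(-35) = 1225 - (-1 + 24)*(-35) = 1225 - 23*(-35) = 1225 - 1*(-805) = 1225 + 805 = 2030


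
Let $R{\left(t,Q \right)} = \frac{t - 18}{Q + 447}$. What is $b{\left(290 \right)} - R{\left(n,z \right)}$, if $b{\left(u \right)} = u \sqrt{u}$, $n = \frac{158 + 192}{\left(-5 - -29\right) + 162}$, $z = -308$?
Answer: $\frac{1499}{12927} + 290 \sqrt{290} \approx 4938.6$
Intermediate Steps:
$n = \frac{175}{93}$ ($n = \frac{350}{\left(-5 + 29\right) + 162} = \frac{350}{24 + 162} = \frac{350}{186} = 350 \cdot \frac{1}{186} = \frac{175}{93} \approx 1.8817$)
$b{\left(u \right)} = u^{\frac{3}{2}}$
$R{\left(t,Q \right)} = \frac{-18 + t}{447 + Q}$
$b{\left(290 \right)} - R{\left(n,z \right)} = 290^{\frac{3}{2}} - \frac{-18 + \frac{175}{93}}{447 - 308} = 290 \sqrt{290} - \frac{1}{139} \left(- \frac{1499}{93}\right) = 290 \sqrt{290} - - \frac{1499}{12927} = 290 \sqrt{290} + \frac{1499}{12927} = \frac{1499}{12927} + 290 \sqrt{290}$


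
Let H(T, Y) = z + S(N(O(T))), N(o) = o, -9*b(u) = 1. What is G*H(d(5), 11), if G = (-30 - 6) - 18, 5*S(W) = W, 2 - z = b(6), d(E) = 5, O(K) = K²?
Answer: -384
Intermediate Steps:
b(u) = -⅑ (b(u) = -⅑*1 = -⅑)
z = 19/9 (z = 2 - 1*(-⅑) = 2 + ⅑ = 19/9 ≈ 2.1111)
S(W) = W/5
H(T, Y) = 19/9 + T²/5
G = -54 (G = -36 - 18 = -54)
G*H(d(5), 11) = -54*(19/9 + (⅕)*5²) = -54*(19/9 + (⅕)*25) = -54*(19/9 + 5) = -54*64/9 = -384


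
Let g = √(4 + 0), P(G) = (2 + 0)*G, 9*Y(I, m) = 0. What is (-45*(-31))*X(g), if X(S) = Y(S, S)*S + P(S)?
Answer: 5580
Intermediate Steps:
Y(I, m) = 0 (Y(I, m) = (⅑)*0 = 0)
P(G) = 2*G
g = 2 (g = √4 = 2)
X(S) = 2*S (X(S) = 0*S + 2*S = 0 + 2*S = 2*S)
(-45*(-31))*X(g) = (-45*(-31))*(2*2) = 1395*4 = 5580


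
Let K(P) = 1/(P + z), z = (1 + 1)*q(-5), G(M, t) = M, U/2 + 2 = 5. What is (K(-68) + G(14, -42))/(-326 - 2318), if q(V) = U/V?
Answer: -4923/930688 ≈ -0.0052896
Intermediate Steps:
U = 6 (U = -4 + 2*5 = -4 + 10 = 6)
q(V) = 6/V
z = -12/5 (z = (1 + 1)*(6/(-5)) = 2*(6*(-1/5)) = 2*(-6/5) = -12/5 ≈ -2.4000)
K(P) = 1/(-12/5 + P) (K(P) = 1/(P - 12/5) = 1/(-12/5 + P))
(K(-68) + G(14, -42))/(-326 - 2318) = (5/(-12 + 5*(-68)) + 14)/(-326 - 2318) = (5/(-12 - 340) + 14)/(-2644) = (5/(-352) + 14)*(-1/2644) = (5*(-1/352) + 14)*(-1/2644) = (-5/352 + 14)*(-1/2644) = (4923/352)*(-1/2644) = -4923/930688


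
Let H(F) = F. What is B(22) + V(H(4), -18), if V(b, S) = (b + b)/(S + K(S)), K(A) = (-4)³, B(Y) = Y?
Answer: 898/41 ≈ 21.902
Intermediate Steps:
K(A) = -64
V(b, S) = 2*b/(-64 + S) (V(b, S) = (b + b)/(S - 64) = (2*b)/(-64 + S) = 2*b/(-64 + S))
B(22) + V(H(4), -18) = 22 + 2*4/(-64 - 18) = 22 + 2*4/(-82) = 22 + 2*4*(-1/82) = 22 - 4/41 = 898/41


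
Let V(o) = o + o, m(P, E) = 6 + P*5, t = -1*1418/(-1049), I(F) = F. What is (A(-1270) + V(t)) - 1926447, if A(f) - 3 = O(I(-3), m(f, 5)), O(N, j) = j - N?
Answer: -2027488629/1049 ≈ -1.9328e+6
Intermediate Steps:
t = 1418/1049 (t = -1418*(-1/1049) = 1418/1049 ≈ 1.3518)
m(P, E) = 6 + 5*P
A(f) = 12 + 5*f (A(f) = 3 + ((6 + 5*f) - 1*(-3)) = 3 + ((6 + 5*f) + 3) = 3 + (9 + 5*f) = 12 + 5*f)
V(o) = 2*o
(A(-1270) + V(t)) - 1926447 = ((12 + 5*(-1270)) + 2*(1418/1049)) - 1926447 = ((12 - 6350) + 2836/1049) - 1926447 = (-6338 + 2836/1049) - 1926447 = -6645726/1049 - 1926447 = -2027488629/1049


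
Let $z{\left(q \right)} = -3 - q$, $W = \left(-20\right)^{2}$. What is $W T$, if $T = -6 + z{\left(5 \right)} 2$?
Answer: $-8800$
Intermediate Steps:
$W = 400$
$T = -22$ ($T = -6 + \left(-3 - 5\right) 2 = -6 - 16 = -22$)
$W T = 400 \left(-22\right) = -8800$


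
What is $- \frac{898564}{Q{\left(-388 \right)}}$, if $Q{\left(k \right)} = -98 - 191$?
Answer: $\frac{898564}{289} \approx 3109.2$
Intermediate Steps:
$Q{\left(k \right)} = -289$
$- \frac{898564}{Q{\left(-388 \right)}} = - \frac{898564}{-289} = \left(-898564\right) \left(- \frac{1}{289}\right) = \frac{898564}{289}$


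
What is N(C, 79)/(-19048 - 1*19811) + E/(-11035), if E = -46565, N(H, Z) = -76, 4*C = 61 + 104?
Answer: 362061599/85761813 ≈ 4.2217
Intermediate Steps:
C = 165/4 (C = (61 + 104)/4 = (¼)*165 = 165/4 ≈ 41.250)
N(C, 79)/(-19048 - 1*19811) + E/(-11035) = -76/(-19048 - 1*19811) - 46565/(-11035) = -76/(-19048 - 19811) - 46565*(-1/11035) = -76/(-38859) + 9313/2207 = -76*(-1/38859) + 9313/2207 = 76/38859 + 9313/2207 = 362061599/85761813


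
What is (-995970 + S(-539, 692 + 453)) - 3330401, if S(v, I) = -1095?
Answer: -4327466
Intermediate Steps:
(-995970 + S(-539, 692 + 453)) - 3330401 = (-995970 - 1095) - 3330401 = -997065 - 3330401 = -4327466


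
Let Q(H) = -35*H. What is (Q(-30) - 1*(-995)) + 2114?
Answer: 4159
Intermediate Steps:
(Q(-30) - 1*(-995)) + 2114 = (-35*(-30) - 1*(-995)) + 2114 = (1050 + 995) + 2114 = 2045 + 2114 = 4159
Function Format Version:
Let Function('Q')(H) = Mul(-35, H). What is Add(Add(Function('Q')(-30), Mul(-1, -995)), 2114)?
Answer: 4159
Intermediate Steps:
Add(Add(Function('Q')(-30), Mul(-1, -995)), 2114) = Add(Add(Mul(-35, -30), Mul(-1, -995)), 2114) = Add(Add(1050, 995), 2114) = Add(2045, 2114) = 4159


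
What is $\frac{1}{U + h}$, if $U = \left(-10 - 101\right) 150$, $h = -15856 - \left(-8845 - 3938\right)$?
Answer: $- \frac{1}{19723} \approx -5.0702 \cdot 10^{-5}$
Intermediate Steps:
$h = -3073$ ($h = -15856 - \left(-8845 - 3938\right) = -15856 - -12783 = -15856 + 12783 = -3073$)
$U = -16650$ ($U = \left(-111\right) 150 = -16650$)
$\frac{1}{U + h} = \frac{1}{-16650 - 3073} = \frac{1}{-19723} = - \frac{1}{19723}$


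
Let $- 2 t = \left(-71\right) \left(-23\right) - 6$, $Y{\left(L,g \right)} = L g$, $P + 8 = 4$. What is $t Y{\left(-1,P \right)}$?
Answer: $-3254$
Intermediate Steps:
$P = -4$ ($P = -8 + 4 = -4$)
$t = - \frac{1627}{2}$ ($t = - \frac{\left(-71\right) \left(-23\right) - 6}{2} = - \frac{1633 - 6}{2} = \left(- \frac{1}{2}\right) 1627 = - \frac{1627}{2} \approx -813.5$)
$t Y{\left(-1,P \right)} = - \frac{1627 \left(\left(-1\right) \left(-4\right)\right)}{2} = \left(- \frac{1627}{2}\right) 4 = -3254$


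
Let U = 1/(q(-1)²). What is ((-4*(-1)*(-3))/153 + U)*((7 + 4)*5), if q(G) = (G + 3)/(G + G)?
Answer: 2585/51 ≈ 50.686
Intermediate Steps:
q(G) = (3 + G)/(2*G) (q(G) = (3 + G)/((2*G)) = (3 + G)*(1/(2*G)) = (3 + G)/(2*G))
U = 1 (U = 1/(((½)*(3 - 1)/(-1))²) = 1/(((½)*(-1)*2)²) = 1/((-1)²) = 1/1 = 1)
((-4*(-1)*(-3))/153 + U)*((7 + 4)*5) = ((-4*(-1)*(-3))/153 + 1)*((7 + 4)*5) = ((4*(-3))*(1/153) + 1)*(11*5) = (-12*1/153 + 1)*55 = (-4/51 + 1)*55 = (47/51)*55 = 2585/51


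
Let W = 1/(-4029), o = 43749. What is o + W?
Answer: 176264720/4029 ≈ 43749.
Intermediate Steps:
W = -1/4029 ≈ -0.00024820
o + W = 43749 - 1/4029 = 176264720/4029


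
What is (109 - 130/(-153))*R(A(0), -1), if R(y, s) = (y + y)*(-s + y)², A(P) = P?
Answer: 0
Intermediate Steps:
R(y, s) = 2*y*(y - s)² (R(y, s) = (2*y)*(y - s)² = 2*y*(y - s)²)
(109 - 130/(-153))*R(A(0), -1) = (109 - 130/(-153))*(2*0*(-1 - 1*0)²) = (109 - 130*(-1/153))*(2*0*(-1 + 0)²) = (109 + 130/153)*(2*0*(-1)²) = 16807*(2*0*1)/153 = (16807/153)*0 = 0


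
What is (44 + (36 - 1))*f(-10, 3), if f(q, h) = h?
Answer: 237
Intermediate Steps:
(44 + (36 - 1))*f(-10, 3) = (44 + (36 - 1))*3 = (44 + 35)*3 = 79*3 = 237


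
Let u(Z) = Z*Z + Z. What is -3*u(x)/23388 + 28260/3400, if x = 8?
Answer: 2750877/331330 ≈ 8.3025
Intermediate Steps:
u(Z) = Z + Z² (u(Z) = Z² + Z = Z + Z²)
-3*u(x)/23388 + 28260/3400 = -24*(1 + 8)/23388 + 28260/3400 = -24*9*(1/23388) + 28260*(1/3400) = -3*72*(1/23388) + 1413/170 = -216*1/23388 + 1413/170 = -18/1949 + 1413/170 = 2750877/331330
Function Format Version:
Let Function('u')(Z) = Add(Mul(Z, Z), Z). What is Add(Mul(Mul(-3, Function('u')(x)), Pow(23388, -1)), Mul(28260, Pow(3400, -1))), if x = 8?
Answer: Rational(2750877, 331330) ≈ 8.3025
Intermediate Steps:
Function('u')(Z) = Add(Z, Pow(Z, 2)) (Function('u')(Z) = Add(Pow(Z, 2), Z) = Add(Z, Pow(Z, 2)))
Add(Mul(Mul(-3, Function('u')(x)), Pow(23388, -1)), Mul(28260, Pow(3400, -1))) = Add(Mul(Mul(-3, Mul(8, Add(1, 8))), Pow(23388, -1)), Mul(28260, Pow(3400, -1))) = Add(Mul(Mul(-3, Mul(8, 9)), Rational(1, 23388)), Mul(28260, Rational(1, 3400))) = Add(Mul(Mul(-3, 72), Rational(1, 23388)), Rational(1413, 170)) = Add(Mul(-216, Rational(1, 23388)), Rational(1413, 170)) = Add(Rational(-18, 1949), Rational(1413, 170)) = Rational(2750877, 331330)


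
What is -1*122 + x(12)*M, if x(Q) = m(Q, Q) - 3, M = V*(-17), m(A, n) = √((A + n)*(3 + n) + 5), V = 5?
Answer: 133 - 85*√365 ≈ -1490.9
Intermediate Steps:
m(A, n) = √(5 + (3 + n)*(A + n)) (m(A, n) = √((3 + n)*(A + n) + 5) = √(5 + (3 + n)*(A + n)))
M = -85 (M = 5*(-17) = -85)
x(Q) = -3 + √(5 + 2*Q² + 6*Q) (x(Q) = √(5 + Q² + 3*Q + 3*Q + Q*Q) - 3 = √(5 + Q² + 3*Q + 3*Q + Q²) - 3 = √(5 + 2*Q² + 6*Q) - 3 = -3 + √(5 + 2*Q² + 6*Q))
-1*122 + x(12)*M = -1*122 + (-3 + √(5 + 2*12² + 6*12))*(-85) = -122 + (-3 + √(5 + 2*144 + 72))*(-85) = -122 + (-3 + √(5 + 288 + 72))*(-85) = -122 + (-3 + √365)*(-85) = -122 + (255 - 85*√365) = 133 - 85*√365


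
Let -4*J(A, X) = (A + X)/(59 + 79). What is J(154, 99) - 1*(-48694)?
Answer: 1168645/24 ≈ 48694.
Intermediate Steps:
J(A, X) = -A/552 - X/552 (J(A, X) = -(A + X)/(4*(59 + 79)) = -(A + X)/(4*138) = -(A/138 + X/138)/4 = -A/552 - X/552)
J(154, 99) - 1*(-48694) = (-1/552*154 - 1/552*99) - 1*(-48694) = (-77/276 - 33/184) + 48694 = -11/24 + 48694 = 1168645/24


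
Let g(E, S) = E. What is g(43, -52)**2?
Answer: 1849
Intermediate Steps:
g(43, -52)**2 = 43**2 = 1849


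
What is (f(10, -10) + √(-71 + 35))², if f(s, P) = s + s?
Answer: 364 + 240*I ≈ 364.0 + 240.0*I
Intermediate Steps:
f(s, P) = 2*s
(f(10, -10) + √(-71 + 35))² = (2*10 + √(-71 + 35))² = (20 + √(-36))² = (20 + 6*I)²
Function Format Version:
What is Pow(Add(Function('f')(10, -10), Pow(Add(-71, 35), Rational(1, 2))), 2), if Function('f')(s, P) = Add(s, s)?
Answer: Add(364, Mul(240, I)) ≈ Add(364.00, Mul(240.00, I))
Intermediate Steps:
Function('f')(s, P) = Mul(2, s)
Pow(Add(Function('f')(10, -10), Pow(Add(-71, 35), Rational(1, 2))), 2) = Pow(Add(Mul(2, 10), Pow(Add(-71, 35), Rational(1, 2))), 2) = Pow(Add(20, Pow(-36, Rational(1, 2))), 2) = Pow(Add(20, Mul(6, I)), 2)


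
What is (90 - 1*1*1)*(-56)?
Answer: -4984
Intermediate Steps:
(90 - 1*1*1)*(-56) = (90 - 1*1)*(-56) = (90 - 1)*(-56) = 89*(-56) = -4984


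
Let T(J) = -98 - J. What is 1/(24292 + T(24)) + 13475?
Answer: 325690751/24170 ≈ 13475.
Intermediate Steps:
1/(24292 + T(24)) + 13475 = 1/(24292 + (-98 - 1*24)) + 13475 = 1/(24292 + (-98 - 24)) + 13475 = 1/(24292 - 122) + 13475 = 1/24170 + 13475 = 325690751/24170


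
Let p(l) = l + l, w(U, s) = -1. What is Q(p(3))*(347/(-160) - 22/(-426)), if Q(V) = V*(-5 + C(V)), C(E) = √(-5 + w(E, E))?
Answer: 72151/1136 - 72151*I*√6/5680 ≈ 63.513 - 31.115*I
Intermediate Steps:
p(l) = 2*l
C(E) = I*√6 (C(E) = √(-5 - 1) = √(-6) = I*√6)
Q(V) = V*(-5 + I*√6)
Q(p(3))*(347/(-160) - 22/(-426)) = ((2*3)*(-5 + I*√6))*(347/(-160) - 22/(-426)) = (6*(-5 + I*√6))*(347*(-1/160) - 22*(-1/426)) = (-30 + 6*I*√6)*(-347/160 + 11/213) = (-30 + 6*I*√6)*(-72151/34080) = 72151/1136 - 72151*I*√6/5680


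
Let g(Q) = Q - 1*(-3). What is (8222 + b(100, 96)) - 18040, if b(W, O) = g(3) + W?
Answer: -9712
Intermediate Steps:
g(Q) = 3 + Q (g(Q) = Q + 3 = 3 + Q)
b(W, O) = 6 + W (b(W, O) = (3 + 3) + W = 6 + W)
(8222 + b(100, 96)) - 18040 = (8222 + (6 + 100)) - 18040 = (8222 + 106) - 18040 = 8328 - 18040 = -9712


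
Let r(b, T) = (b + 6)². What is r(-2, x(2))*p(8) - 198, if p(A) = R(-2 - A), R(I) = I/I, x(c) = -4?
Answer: -182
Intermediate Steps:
r(b, T) = (6 + b)²
R(I) = 1
p(A) = 1
r(-2, x(2))*p(8) - 198 = (6 - 2)²*1 - 198 = 4²*1 - 198 = 16*1 - 198 = 16 - 198 = -182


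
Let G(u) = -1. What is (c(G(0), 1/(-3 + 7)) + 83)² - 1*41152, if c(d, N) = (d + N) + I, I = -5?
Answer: -562951/16 ≈ -35184.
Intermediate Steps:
c(d, N) = -5 + N + d (c(d, N) = (d + N) - 5 = (N + d) - 5 = -5 + N + d)
(c(G(0), 1/(-3 + 7)) + 83)² - 1*41152 = ((-5 + 1/(-3 + 7) - 1) + 83)² - 1*41152 = ((-5 + 1/4 - 1) + 83)² - 41152 = ((-5 + ¼ - 1) + 83)² - 41152 = (-23/4 + 83)² - 41152 = (309/4)² - 41152 = 95481/16 - 41152 = -562951/16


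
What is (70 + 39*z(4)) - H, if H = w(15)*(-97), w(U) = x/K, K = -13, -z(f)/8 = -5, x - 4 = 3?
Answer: 20511/13 ≈ 1577.8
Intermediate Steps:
x = 7 (x = 4 + 3 = 7)
z(f) = 40 (z(f) = -8*(-5) = 40)
w(U) = -7/13 (w(U) = 7/(-13) = 7*(-1/13) = -7/13)
H = 679/13 (H = -7/13*(-97) = 679/13 ≈ 52.231)
(70 + 39*z(4)) - H = (70 + 39*40) - 1*679/13 = (70 + 1560) - 679/13 = 1630 - 679/13 = 20511/13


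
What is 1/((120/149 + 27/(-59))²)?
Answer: 77281681/9345249 ≈ 8.2696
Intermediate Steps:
1/((120/149 + 27/(-59))²) = 1/((120*(1/149) + 27*(-1/59))²) = 1/((120/149 - 27/59)²) = 1/((3057/8791)²) = 1/(9345249/77281681) = 77281681/9345249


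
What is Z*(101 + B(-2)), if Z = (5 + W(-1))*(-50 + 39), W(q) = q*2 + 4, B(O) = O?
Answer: -7623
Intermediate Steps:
W(q) = 4 + 2*q (W(q) = 2*q + 4 = 4 + 2*q)
Z = -77 (Z = (5 + (4 + 2*(-1)))*(-50 + 39) = (5 + (4 - 2))*(-11) = (5 + 2)*(-11) = 7*(-11) = -77)
Z*(101 + B(-2)) = -77*(101 - 2) = -77*99 = -7623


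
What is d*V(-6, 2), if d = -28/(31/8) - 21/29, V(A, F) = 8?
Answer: -57176/899 ≈ -63.600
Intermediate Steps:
d = -7147/899 (d = -28/(31*(⅛)) - 21*1/29 = -28/31/8 - 21/29 = -28*8/31 - 21/29 = -224/31 - 21/29 = -7147/899 ≈ -7.9499)
d*V(-6, 2) = -7147/899*8 = -57176/899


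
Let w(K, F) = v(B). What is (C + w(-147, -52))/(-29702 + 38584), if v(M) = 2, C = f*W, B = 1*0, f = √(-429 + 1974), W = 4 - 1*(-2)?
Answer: 1/4441 + 3*√1545/4441 ≈ 0.026778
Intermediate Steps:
W = 6 (W = 4 + 2 = 6)
f = √1545 ≈ 39.306
B = 0
C = 6*√1545 (C = √1545*6 = 6*√1545 ≈ 235.84)
w(K, F) = 2
(C + w(-147, -52))/(-29702 + 38584) = (6*√1545 + 2)/(-29702 + 38584) = (2 + 6*√1545)/8882 = (2 + 6*√1545)*(1/8882) = 1/4441 + 3*√1545/4441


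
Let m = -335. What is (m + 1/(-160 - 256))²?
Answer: 19421488321/173056 ≈ 1.1223e+5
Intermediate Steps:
(m + 1/(-160 - 256))² = (-335 + 1/(-160 - 256))² = (-335 + 1/(-416))² = (-335 - 1/416)² = (-139361/416)² = 19421488321/173056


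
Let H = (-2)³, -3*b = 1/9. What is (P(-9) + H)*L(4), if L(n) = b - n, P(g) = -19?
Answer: 109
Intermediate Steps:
b = -1/27 (b = -⅓/9 = -⅓*⅑ = -1/27 ≈ -0.037037)
H = -8
L(n) = -1/27 - n
(P(-9) + H)*L(4) = (-19 - 8)*(-1/27 - 1*4) = -27*(-1/27 - 4) = -27*(-109/27) = 109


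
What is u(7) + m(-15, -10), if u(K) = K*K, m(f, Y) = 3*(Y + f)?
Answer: -26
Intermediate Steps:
m(f, Y) = 3*Y + 3*f
u(K) = K²
u(7) + m(-15, -10) = 7² + (3*(-10) + 3*(-15)) = 49 + (-30 - 45) = 49 - 75 = -26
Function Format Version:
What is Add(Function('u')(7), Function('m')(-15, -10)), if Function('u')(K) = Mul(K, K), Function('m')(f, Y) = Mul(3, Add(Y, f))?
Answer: -26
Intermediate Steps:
Function('m')(f, Y) = Add(Mul(3, Y), Mul(3, f))
Function('u')(K) = Pow(K, 2)
Add(Function('u')(7), Function('m')(-15, -10)) = Add(Pow(7, 2), Add(Mul(3, -10), Mul(3, -15))) = Add(49, Add(-30, -45)) = Add(49, -75) = -26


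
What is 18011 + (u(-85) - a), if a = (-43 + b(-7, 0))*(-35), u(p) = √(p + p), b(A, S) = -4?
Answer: 16366 + I*√170 ≈ 16366.0 + 13.038*I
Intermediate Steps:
u(p) = √2*√p (u(p) = √(2*p) = √2*√p)
a = 1645 (a = (-43 - 4)*(-35) = -47*(-35) = 1645)
18011 + (u(-85) - a) = 18011 + (√2*√(-85) - 1*1645) = 18011 + (√2*(I*√85) - 1645) = 18011 + (I*√170 - 1645) = 18011 + (-1645 + I*√170) = 16366 + I*√170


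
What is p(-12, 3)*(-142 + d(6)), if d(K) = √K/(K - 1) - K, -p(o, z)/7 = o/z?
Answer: -4144 + 28*√6/5 ≈ -4130.3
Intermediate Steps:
p(o, z) = -7*o/z
d(K) = -K + √K/(-1 + K) (d(K) = √K/(-1 + K) - K = -K + √K/(-1 + K))
p(-12, 3)*(-142 + d(6)) = (-7*(-12)/3)*(-142 + (6 + √6 - 1*6²)/(-1 + 6)) = (-7*(-12)*⅓)*(-142 + (6 + √6 - 1*36)/5) = 28*(-142 + (6 + √6 - 36)/5) = 28*(-142 + (-30 + √6)/5) = 28*(-142 + (-6 + √6/5)) = 28*(-148 + √6/5) = -4144 + 28*√6/5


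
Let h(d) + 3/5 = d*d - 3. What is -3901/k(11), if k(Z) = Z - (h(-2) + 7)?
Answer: -19505/18 ≈ -1083.6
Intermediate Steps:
h(d) = -18/5 + d² (h(d) = -⅗ + (d*d - 3) = -⅗ + (d² - 3) = -⅗ + (-3 + d²) = -18/5 + d²)
k(Z) = -37/5 + Z (k(Z) = Z - ((-18/5 + (-2)²) + 7) = Z - ((-18/5 + 4) + 7) = Z - (⅖ + 7) = Z - 1*37/5 = Z - 37/5 = -37/5 + Z)
-3901/k(11) = -3901/(-37/5 + 11) = -3901/18/5 = -3901*5/18 = -19505/18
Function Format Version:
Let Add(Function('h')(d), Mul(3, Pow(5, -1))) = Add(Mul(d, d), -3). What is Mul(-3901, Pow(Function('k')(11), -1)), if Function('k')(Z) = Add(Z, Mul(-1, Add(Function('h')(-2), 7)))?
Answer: Rational(-19505, 18) ≈ -1083.6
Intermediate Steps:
Function('h')(d) = Add(Rational(-18, 5), Pow(d, 2)) (Function('h')(d) = Add(Rational(-3, 5), Add(Mul(d, d), -3)) = Add(Rational(-3, 5), Add(Pow(d, 2), -3)) = Add(Rational(-3, 5), Add(-3, Pow(d, 2))) = Add(Rational(-18, 5), Pow(d, 2)))
Function('k')(Z) = Add(Rational(-37, 5), Z) (Function('k')(Z) = Add(Z, Mul(-1, Add(Add(Rational(-18, 5), Pow(-2, 2)), 7))) = Add(Z, Mul(-1, Add(Add(Rational(-18, 5), 4), 7))) = Add(Z, Mul(-1, Add(Rational(2, 5), 7))) = Add(Z, Mul(-1, Rational(37, 5))) = Add(Z, Rational(-37, 5)) = Add(Rational(-37, 5), Z))
Mul(-3901, Pow(Function('k')(11), -1)) = Mul(-3901, Pow(Add(Rational(-37, 5), 11), -1)) = Mul(-3901, Pow(Rational(18, 5), -1)) = Mul(-3901, Rational(5, 18)) = Rational(-19505, 18)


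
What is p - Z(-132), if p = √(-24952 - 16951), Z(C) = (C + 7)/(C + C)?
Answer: -125/264 + I*√41903 ≈ -0.47348 + 204.7*I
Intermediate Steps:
Z(C) = (7 + C)/(2*C) (Z(C) = (7 + C)/((2*C)) = (7 + C)*(1/(2*C)) = (7 + C)/(2*C))
p = I*√41903 (p = √(-41903) = I*√41903 ≈ 204.7*I)
p - Z(-132) = I*√41903 - (7 - 132)/(2*(-132)) = I*√41903 - (-1)*(-125)/(2*132) = I*√41903 - 1*125/264 = I*√41903 - 125/264 = -125/264 + I*√41903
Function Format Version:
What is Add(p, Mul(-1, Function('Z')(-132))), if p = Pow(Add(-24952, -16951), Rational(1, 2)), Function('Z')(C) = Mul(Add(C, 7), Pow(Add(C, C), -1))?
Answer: Add(Rational(-125, 264), Mul(I, Pow(41903, Rational(1, 2)))) ≈ Add(-0.47348, Mul(204.70, I))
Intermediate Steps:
Function('Z')(C) = Mul(Rational(1, 2), Pow(C, -1), Add(7, C)) (Function('Z')(C) = Mul(Add(7, C), Pow(Mul(2, C), -1)) = Mul(Add(7, C), Mul(Rational(1, 2), Pow(C, -1))) = Mul(Rational(1, 2), Pow(C, -1), Add(7, C)))
p = Mul(I, Pow(41903, Rational(1, 2))) (p = Pow(-41903, Rational(1, 2)) = Mul(I, Pow(41903, Rational(1, 2))) ≈ Mul(204.70, I))
Add(p, Mul(-1, Function('Z')(-132))) = Add(Mul(I, Pow(41903, Rational(1, 2))), Mul(-1, Mul(Rational(1, 2), Pow(-132, -1), Add(7, -132)))) = Add(Mul(I, Pow(41903, Rational(1, 2))), Mul(-1, Mul(Rational(1, 2), Rational(-1, 132), -125))) = Add(Mul(I, Pow(41903, Rational(1, 2))), Mul(-1, Rational(125, 264))) = Add(Mul(I, Pow(41903, Rational(1, 2))), Rational(-125, 264)) = Add(Rational(-125, 264), Mul(I, Pow(41903, Rational(1, 2))))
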